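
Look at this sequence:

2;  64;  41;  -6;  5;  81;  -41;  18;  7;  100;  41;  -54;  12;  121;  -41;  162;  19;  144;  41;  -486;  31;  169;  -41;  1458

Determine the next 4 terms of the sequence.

50, 196, 41, -4374

Split by position mod 4: positions 1, 5, 9, … form one track, and each other residue class forms its own.
Track A: 2, 5, 7, 12, 19, 31 — a Fibonacci-like recurrence a_n = a_{n-1} + a_{n-2}.
Track B: 64, 81, 100, 121, 144, 169 — consecutive squares n² from n = 8.
Track C: 41, -41, 41, -41, 41, -41 — the oscillation 41·(−1)^(n+1).
Track D: -6, 18, -54, 162, -486, 1458 — geometric, ×-3 each step.
Position 25 → track A, term 7 = 50.
Position 26 → track B, term 7 = 196.
Term 27 comes from track C (its 7th entry): 41.
Position 28 → track D, term 7 = -4374.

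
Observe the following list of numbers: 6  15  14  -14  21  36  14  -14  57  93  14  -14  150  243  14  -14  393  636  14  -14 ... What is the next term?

Reading positions in blocks of 4 reveals the pattern AABB — 2 tracks woven together.
Track A is 6, 15, 21, 36, 57, 93, 150, 243, 393, 636, which is Fibonacci-style (each term is the sum of the two before it).
Track B is 14, -14, 14, -14, 14, -14, 14, -14, 14, -14, which is alternating ±14.
Position 21 → track A, term 11 = 1029.

1029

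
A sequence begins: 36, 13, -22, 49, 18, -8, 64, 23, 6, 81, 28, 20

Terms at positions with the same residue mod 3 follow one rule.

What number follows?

Read the sequence 3 terms at a time; column i is its own pattern.
Track A: 36, 49, 64, 81 — perfect squares starting at 6².
Track B: 13, 18, 23, 28 — adding 5 each time.
Track C: -22, -8, 6, 20 — arithmetic with common difference +14.
Position 13 falls in track A as its term 5, giving 100.

100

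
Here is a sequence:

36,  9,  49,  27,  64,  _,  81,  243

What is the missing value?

The terms cycle through 2 interleaved subsequences.
Stream A = 36, 49, 64, 81: the squares 6², 7², 8², ….
Stream B = 9, 27, ?, 243: powers of 3.
So the missing entry in stream B is 81.

81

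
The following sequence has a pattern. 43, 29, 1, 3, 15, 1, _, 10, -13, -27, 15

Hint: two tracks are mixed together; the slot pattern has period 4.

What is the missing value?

Reading positions in blocks of 4 reveals the pattern AABB — 2 tracks woven together.
Stream A: 43, 29, 15, 1, -13, -27. Arithmetic with common difference −14.
Stream B: 1, 3, ?, 10, 15. Triangular numbers n(n+1)/2 for n = 1, 2, ….
So the missing entry in stream B is 6.

6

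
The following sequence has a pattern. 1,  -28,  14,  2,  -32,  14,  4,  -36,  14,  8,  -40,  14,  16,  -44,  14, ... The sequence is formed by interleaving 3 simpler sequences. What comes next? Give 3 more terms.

Read the sequence 3 terms at a time; column i is its own pattern.
Track A: 1, 2, 4, 8, 16 (powers of 2).
Track B: -28, -32, -36, -40, -44 (arithmetic with common difference −4).
Track C: 14, 14, 14, 14, 14 (constant 14).
Position 16 falls in track A as its term 6, giving 32.
Term 17 comes from track B (its 6th entry): -48.
Position 18 → track C, term 6 = 14.

32, -48, 14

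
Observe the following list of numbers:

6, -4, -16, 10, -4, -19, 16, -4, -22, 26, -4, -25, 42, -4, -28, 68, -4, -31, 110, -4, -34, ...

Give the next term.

Split by position mod 3: positions 1, 4, 7, … form one track, and each other residue class forms its own.
Subsequence A = 6, 10, 16, 26, 42, 68, 110: a Fibonacci-like recurrence a_n = a_{n-1} + a_{n-2}.
Subsequence B = -4, -4, -4, -4, -4, -4, -4: the constant sequence -4.
Subsequence C = -16, -19, -22, -25, -28, -31, -34: linear: a_n = -13 − 3·n.
Term 22 comes from subsequence A (its 8th entry): 178.

178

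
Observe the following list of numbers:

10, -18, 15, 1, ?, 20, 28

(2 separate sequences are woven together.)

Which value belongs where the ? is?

Split by position mod 2 into 2 tracks.
Subsequence A = 10, 15, ?, 28: the triangular numbers T_4, T_5, ….
Subsequence B = -18, 1, 20: linear: a_n = -37 + 19·n.
Subsequence A's pattern makes the blank 21.

21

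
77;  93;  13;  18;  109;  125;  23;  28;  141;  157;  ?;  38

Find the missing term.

The slot pattern repeats as AABB (period 4), so there are 2 interleaved tracks.
Track A: 77, 93, 109, 125, 141, 157 — arithmetic, step +16.
Track B: 13, 18, 23, 28, ?, 38 — linear: a_n = 8 + 5·n.
The gap is track B's term 5; the rule gives 33.

33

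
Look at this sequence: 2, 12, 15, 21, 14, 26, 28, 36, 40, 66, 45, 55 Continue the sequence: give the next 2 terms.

106, 172

Reading positions in blocks of 4 reveals the pattern AABB — 2 tracks woven together.
Track A: 2, 12, 14, 26, 40, 66 — Fibonacci-style (each term is the sum of the two before it).
Track B: 15, 21, 28, 36, 45, 55 — triangular numbers n(n+1)/2 for n = 5, 6, ….
Position 13 falls in track A as its term 7, giving 106.
Position 14 falls in track A as its term 8, giving 172.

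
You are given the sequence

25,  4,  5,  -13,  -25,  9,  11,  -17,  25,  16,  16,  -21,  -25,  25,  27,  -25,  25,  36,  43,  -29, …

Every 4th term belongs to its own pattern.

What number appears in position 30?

81

Taking every 4th term gives 4 separate tracks.
Subsequence A: 25, -25, 25, -25, 25. Oscillating between 25 and -25.
Subsequence B: 4, 9, 16, 25, 36. Perfect squares starting at 2².
Subsequence C: 5, 11, 16, 27, 43. Fibonacci-style (each term is the sum of the two before it).
Subsequence D: -13, -17, -21, -25, -29. Linear: a_n = -9 − 4·n.
Position 30 → subsequence B, term 8 = 81.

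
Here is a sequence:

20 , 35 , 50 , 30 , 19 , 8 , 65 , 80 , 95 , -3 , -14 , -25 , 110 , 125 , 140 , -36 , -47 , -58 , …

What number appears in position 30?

-124

The slot pattern repeats as AAABBB (period 6), so there are 2 interleaved tracks.
Track A is 20, 35, 50, 65, 80, 95, 110, 125, 140, which is arithmetic with common difference +15.
Track B is 30, 19, 8, -3, -14, -25, -36, -47, -58, which is linear: a_n = 41 − 11·n.
Position 30 falls in track B as its term 15, giving -124.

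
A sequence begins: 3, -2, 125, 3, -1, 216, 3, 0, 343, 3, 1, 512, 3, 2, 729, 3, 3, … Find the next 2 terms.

The terms cycle through 3 interleaved subsequences.
Subsequence A is 3, 3, 3, 3, 3, 3, which is the constant sequence 3.
Subsequence B is -2, -1, 0, 1, 2, 3, which is arithmetic, step +1.
Subsequence C is 125, 216, 343, 512, 729, which is perfect cubes starting at 5³.
Position 18 → subsequence C, term 6 = 1000.
Position 19 → subsequence A, term 7 = 3.

1000, 3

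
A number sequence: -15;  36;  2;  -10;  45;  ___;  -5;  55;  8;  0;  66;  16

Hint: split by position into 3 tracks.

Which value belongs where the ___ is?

Taking every 3rd term gives 3 separate tracks.
Track A: -15, -10, -5, 0 — adding 5 each time.
Track B: 36, 45, 55, 66 — the triangular numbers T_8, T_9, ….
Track C: 2, ?, 8, 16 — powers 2^1, 2^2, 2^3, ….
So the missing entry in track C is 4.

4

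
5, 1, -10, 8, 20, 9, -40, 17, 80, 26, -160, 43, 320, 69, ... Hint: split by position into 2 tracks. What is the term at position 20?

Taking every 2nd term gives 2 separate tracks.
Track A: 5, -10, 20, -40, 80, -160, 320 (geometric, ×-2 each step).
Track B: 1, 8, 9, 17, 26, 43, 69 (each term equals the sum of the previous two).
Position 20 → track B, term 10 = 293.

293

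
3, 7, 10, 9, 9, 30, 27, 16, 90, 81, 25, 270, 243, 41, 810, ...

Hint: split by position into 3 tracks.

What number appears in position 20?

Split by position mod 3 into 3 tracks.
Stream A: 3, 9, 27, 81, 243 — successive powers of 3.
Stream B: 7, 9, 16, 25, 41 — a Fibonacci-like recurrence a_n = a_{n-1} + a_{n-2}.
Stream C: 10, 30, 90, 270, 810 — a geometric progression (common ratio 3).
Position 20 → stream B, term 7 = 107.

107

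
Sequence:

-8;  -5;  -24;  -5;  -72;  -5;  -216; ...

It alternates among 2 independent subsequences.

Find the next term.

-5

Split by position mod 2 into 2 tracks.
Track A: -8, -24, -72, -216 (a geometric progression (common ratio 3)).
Track B: -5, -5, -5 (always -5).
Term 8 comes from track B (its 4th entry): -5.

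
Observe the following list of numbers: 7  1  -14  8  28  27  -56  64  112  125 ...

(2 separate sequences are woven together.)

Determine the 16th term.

Split by position mod 2 into 2 tracks.
Track A is 7, -14, 28, -56, 112, which is geometric with ratio -2.
Track B is 1, 8, 27, 64, 125, which is consecutive cubes n³ from n = 1.
The 16th slot belongs to track B; its 8th term is 512.

512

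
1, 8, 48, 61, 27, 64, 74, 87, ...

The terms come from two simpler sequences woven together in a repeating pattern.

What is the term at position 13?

343

Positions follow the repeating pattern AABB; grouping by letter gives 2 tracks.
Subsequence A = 1, 8, 27, 64: perfect cubes starting at 1³.
Subsequence B = 48, 61, 74, 87: arithmetic, step +13.
The 13th slot belongs to subsequence A; its 7th term is 343.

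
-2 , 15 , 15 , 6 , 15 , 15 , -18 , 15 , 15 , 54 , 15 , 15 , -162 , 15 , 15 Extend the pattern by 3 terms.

The slot pattern repeats as ABB (period 3), so there are 2 interleaved tracks.
Stream A = -2, 6, -18, 54, -162: geometric with ratio -3.
Stream B = 15, 15, 15, 15, 15, 15, 15, 15, 15, 15: always 15.
Position 16 falls in stream A as its term 6, giving 486.
Position 17 → stream B, term 11 = 15.
The 18th slot belongs to stream B; its 12th term is 15.

486, 15, 15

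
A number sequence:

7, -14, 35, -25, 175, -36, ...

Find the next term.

Positions 1, 3, 5, … form one subsequence and positions 2, 4, 6, … form another.
Track A: 7, 35, 175 — a geometric progression (common ratio 5).
Track B: -14, -25, -36 — arithmetic with common difference −11.
Position 7 → track A, term 4 = 875.

875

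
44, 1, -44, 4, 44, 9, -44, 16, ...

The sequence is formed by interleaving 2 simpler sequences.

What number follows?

Split by position mod 2 into 2 tracks.
Subsequence A is 44, -44, 44, -44, which is alternating ±44.
Subsequence B is 1, 4, 9, 16, which is the squares 1², 2², 3², ….
The 9th slot belongs to subsequence A; its 5th term is 44.

44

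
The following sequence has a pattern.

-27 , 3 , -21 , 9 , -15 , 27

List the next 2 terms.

-9, 81

Split by position mod 2 into 2 tracks.
Stream A: -27, -21, -15. Adding 6 each time.
Stream B: 3, 9, 27. Powers 3^1, 3^2, 3^3, ….
Term 7 comes from stream A (its 4th entry): -9.
The 8th slot belongs to stream B; its 4th term is 81.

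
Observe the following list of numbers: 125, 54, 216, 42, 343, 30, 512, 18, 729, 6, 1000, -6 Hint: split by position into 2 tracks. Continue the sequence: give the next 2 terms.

Positions 1, 3, 5, … form one subsequence and positions 2, 4, 6, … form another.
Stream A = 125, 216, 343, 512, 729, 1000: the cubes 5³, 6³, 7³, ….
Stream B = 54, 42, 30, 18, 6, -6: arithmetic with common difference −12.
The 13th slot belongs to stream A; its 7th term is 1331.
Term 14 comes from stream B (its 7th entry): -18.

1331, -18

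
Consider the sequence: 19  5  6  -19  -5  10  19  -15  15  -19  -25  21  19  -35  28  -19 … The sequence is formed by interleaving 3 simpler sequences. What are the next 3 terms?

-45, 36, 19

Taking every 3rd term gives 3 separate tracks.
Stream A is 19, -19, 19, -19, 19, -19, which is the oscillation 19·(−1)^(n+1).
Stream B is 5, -5, -15, -25, -35, which is arithmetic, step −10.
Stream C is 6, 10, 15, 21, 28, which is the triangular numbers T_3, T_4, ….
Position 17 → stream B, term 6 = -45.
The 18th slot belongs to stream C; its 6th term is 36.
Term 19 comes from stream A (its 7th entry): 19.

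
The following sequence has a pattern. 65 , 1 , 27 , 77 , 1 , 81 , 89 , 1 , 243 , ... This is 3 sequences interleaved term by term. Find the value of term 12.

729

Read the sequence 3 terms at a time; column i is its own pattern.
Subsequence A = 65, 77, 89: adding 12 each time.
Subsequence B = 1, 1, 1: always 1.
Subsequence C = 27, 81, 243: successive powers of 3.
Term 12 comes from subsequence C (its 4th entry): 729.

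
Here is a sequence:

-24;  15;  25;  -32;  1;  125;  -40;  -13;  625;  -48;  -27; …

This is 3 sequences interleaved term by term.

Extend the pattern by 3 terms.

Split by position mod 3 into 3 tracks.
Stream A: -24, -32, -40, -48 (subtracting 8 each time).
Stream B: 15, 1, -13, -27 (arithmetic with common difference −14).
Stream C: 25, 125, 625 (powers of 5).
Position 12 falls in stream C as its term 4, giving 3125.
Position 13 → stream A, term 5 = -56.
The 14th slot belongs to stream B; its 5th term is -41.

3125, -56, -41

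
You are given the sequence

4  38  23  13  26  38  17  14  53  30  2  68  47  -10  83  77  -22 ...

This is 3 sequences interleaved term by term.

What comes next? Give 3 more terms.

Split by position mod 3: positions 1, 4, 7, … form one track, and each other residue class forms its own.
Track A: 4, 13, 17, 30, 47, 77 (Fibonacci-style (each term is the sum of the two before it)).
Track B: 38, 26, 14, 2, -10, -22 (linear: a_n = 50 − 12·n).
Track C: 23, 38, 53, 68, 83 (adding 15 each time).
The 18th slot belongs to track C; its 6th term is 98.
Position 19 falls in track A as its term 7, giving 124.
Position 20 → track B, term 7 = -34.

98, 124, -34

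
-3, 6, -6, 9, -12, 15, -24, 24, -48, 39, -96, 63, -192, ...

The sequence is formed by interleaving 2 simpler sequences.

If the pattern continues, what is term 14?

102

Odd-indexed and even-indexed terms follow separate rules.
Stream A: -3, -6, -12, -24, -48, -96, -192 (geometric, ×2 each step).
Stream B: 6, 9, 15, 24, 39, 63 (a Fibonacci-like recurrence a_n = a_{n-1} + a_{n-2}).
The 14th slot belongs to stream B; its 7th term is 102.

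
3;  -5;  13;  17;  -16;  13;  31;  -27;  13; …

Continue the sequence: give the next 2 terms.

45, -38

Split by position mod 3: positions 1, 4, 7, … form one track, and each other residue class forms its own.
Track A: 3, 17, 31 (arithmetic with common difference +14).
Track B: -5, -16, -27 (linear: a_n = 6 − 11·n).
Track C: 13, 13, 13 (always 13).
Position 10 falls in track A as its term 4, giving 45.
Position 11 → track B, term 4 = -38.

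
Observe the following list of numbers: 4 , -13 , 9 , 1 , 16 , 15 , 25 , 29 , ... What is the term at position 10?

Split by position mod 2 into 2 tracks.
Track A: 4, 9, 16, 25 (perfect squares starting at 2²).
Track B: -13, 1, 15, 29 (arithmetic, step +14).
Position 10 → track B, term 5 = 43.

43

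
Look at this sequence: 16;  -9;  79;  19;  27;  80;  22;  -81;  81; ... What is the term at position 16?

31

Read the sequence 3 terms at a time; column i is its own pattern.
Track A: 16, 19, 22 — arithmetic with common difference +3.
Track B: -9, 27, -81 — geometric with ratio -3.
Track C: 79, 80, 81 — arithmetic with common difference +1.
Term 16 comes from track A (its 6th entry): 31.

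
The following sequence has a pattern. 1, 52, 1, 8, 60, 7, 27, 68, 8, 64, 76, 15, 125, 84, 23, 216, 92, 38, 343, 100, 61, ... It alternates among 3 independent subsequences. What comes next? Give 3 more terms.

Taking every 3rd term gives 3 separate tracks.
Subsequence A = 1, 8, 27, 64, 125, 216, 343: perfect cubes starting at 1³.
Subsequence B = 52, 60, 68, 76, 84, 92, 100: adding 8 each time.
Subsequence C = 1, 7, 8, 15, 23, 38, 61: a Fibonacci-like recurrence a_n = a_{n-1} + a_{n-2}.
Position 22 falls in subsequence A as its term 8, giving 512.
The 23rd slot belongs to subsequence B; its 8th term is 108.
The 24th slot belongs to subsequence C; its 8th term is 99.

512, 108, 99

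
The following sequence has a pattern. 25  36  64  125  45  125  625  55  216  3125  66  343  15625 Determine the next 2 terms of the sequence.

78, 512

Taking every 3rd term gives 3 separate tracks.
Stream A: 25, 125, 625, 3125, 15625 — powers 5^2, 5^3, 5^4, ….
Stream B: 36, 45, 55, 66 — triangular numbers starting at T_8.
Stream C: 64, 125, 216, 343 — the cubes 4³, 5³, 6³, ….
Position 14 → stream B, term 5 = 78.
Position 15 → stream C, term 5 = 512.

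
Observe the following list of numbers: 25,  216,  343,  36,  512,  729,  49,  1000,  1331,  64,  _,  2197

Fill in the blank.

Positions follow the repeating pattern ABB; grouping by letter gives 2 tracks.
Track A: 25, 36, 49, 64 (consecutive squares n² from n = 5).
Track B: 216, 343, 512, 729, 1000, 1331, ?, 2197 (consecutive cubes n³ from n = 6).
So the missing entry in track B is 1728.

1728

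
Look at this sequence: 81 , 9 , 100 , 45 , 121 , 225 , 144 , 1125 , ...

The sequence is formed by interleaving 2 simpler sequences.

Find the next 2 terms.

Taking every 2nd term gives 2 separate tracks.
Subsequence A = 81, 100, 121, 144: the squares 9², 10², 11², ….
Subsequence B = 9, 45, 225, 1125: geometric with ratio 5.
Term 9 comes from subsequence A (its 5th entry): 169.
Term 10 comes from subsequence B (its 5th entry): 5625.

169, 5625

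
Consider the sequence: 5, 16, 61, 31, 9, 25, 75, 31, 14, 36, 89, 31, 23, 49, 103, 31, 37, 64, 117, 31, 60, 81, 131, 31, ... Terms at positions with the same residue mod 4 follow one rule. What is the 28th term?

31

Split by position mod 4: positions 1, 5, 9, … form one track, and each other residue class forms its own.
Track A: 5, 9, 14, 23, 37, 60 (Fibonacci-style (each term is the sum of the two before it)).
Track B: 16, 25, 36, 49, 64, 81 (consecutive squares n² from n = 4).
Track C: 61, 75, 89, 103, 117, 131 (arithmetic with common difference +14).
Track D: 31, 31, 31, 31, 31, 31 (constant 31).
Position 28 → track D, term 7 = 31.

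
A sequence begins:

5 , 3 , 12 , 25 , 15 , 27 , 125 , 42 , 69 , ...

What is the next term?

625

Positions follow the repeating pattern ABB; grouping by letter gives 2 tracks.
Track A is 5, 25, 125, which is geometric, ×5 each step.
Track B is 3, 12, 15, 27, 42, 69, which is Fibonacci-style (each term is the sum of the two before it).
Term 10 comes from track A (its 4th entry): 625.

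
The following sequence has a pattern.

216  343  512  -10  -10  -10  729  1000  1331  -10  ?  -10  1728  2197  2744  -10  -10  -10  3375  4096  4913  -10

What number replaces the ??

Reading positions in blocks of 6 reveals the pattern AAABBB — 2 tracks woven together.
Stream A: 216, 343, 512, 729, 1000, 1331, 1728, 2197, 2744, 3375, 4096, 4913 — the cubes 6³, 7³, 8³, ….
Stream B: -10, -10, -10, -10, ?, -10, -10, -10, -10, -10 — always -10.
So the missing entry in stream B is -10.

-10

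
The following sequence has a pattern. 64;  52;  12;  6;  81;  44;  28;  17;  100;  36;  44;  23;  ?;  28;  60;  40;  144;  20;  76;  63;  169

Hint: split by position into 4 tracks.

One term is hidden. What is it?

121

Split by position mod 4 into 4 tracks.
Track A: 64, 81, 100, ?, 144, 169. Perfect squares starting at 8².
Track B: 52, 44, 36, 28, 20. Arithmetic, step −8.
Track C: 12, 28, 44, 60, 76. Arithmetic, step +16.
Track D: 6, 17, 23, 40, 63. Fibonacci-style (each term is the sum of the two before it).
Filling track A at index 4 by its rule yields 121.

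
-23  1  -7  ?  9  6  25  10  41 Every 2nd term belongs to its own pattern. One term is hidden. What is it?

The terms cycle through 2 interleaved subsequences.
Stream A: -23, -7, 9, 25, 41 — linear: a_n = -39 + 16·n.
Stream B: 1, ?, 6, 10 — triangular numbers n(n+1)/2 for n = 1, 2, ….
The gap is stream B's term 2; the rule gives 3.

3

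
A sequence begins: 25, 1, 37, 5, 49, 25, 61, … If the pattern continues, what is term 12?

Odd-indexed and even-indexed terms follow separate rules.
Track A: 25, 37, 49, 61 — adding 12 each time.
Track B: 1, 5, 25 — powers 5^0, 5^1, 5^2, ….
The 12th slot belongs to track B; its 6th term is 3125.

3125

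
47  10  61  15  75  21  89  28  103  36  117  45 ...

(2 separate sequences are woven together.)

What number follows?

Odd-indexed and even-indexed terms follow separate rules.
Stream A: 47, 61, 75, 89, 103, 117 (linear: a_n = 33 + 14·n).
Stream B: 10, 15, 21, 28, 36, 45 (triangular numbers starting at T_4).
Position 13 falls in stream A as its term 7, giving 131.

131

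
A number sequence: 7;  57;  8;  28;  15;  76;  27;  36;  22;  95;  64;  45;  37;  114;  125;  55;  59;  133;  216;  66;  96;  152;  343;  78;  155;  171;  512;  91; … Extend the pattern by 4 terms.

251, 190, 729, 105

Split by position mod 4: positions 1, 5, 9, … form one track, and each other residue class forms its own.
Track A: 7, 15, 22, 37, 59, 96, 155 (a Fibonacci-like recurrence a_n = a_{n-1} + a_{n-2}).
Track B: 57, 76, 95, 114, 133, 152, 171 (adding 19 each time).
Track C: 8, 27, 64, 125, 216, 343, 512 (consecutive cubes n³ from n = 2).
Track D: 28, 36, 45, 55, 66, 78, 91 (triangular numbers n(n+1)/2 for n = 7, 8, …).
The 29th slot belongs to track A; its 8th term is 251.
The 30th slot belongs to track B; its 8th term is 190.
The 31st slot belongs to track C; its 8th term is 729.
The 32nd slot belongs to track D; its 8th term is 105.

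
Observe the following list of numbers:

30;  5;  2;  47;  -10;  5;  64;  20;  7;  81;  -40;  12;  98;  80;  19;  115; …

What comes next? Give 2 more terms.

-160, 31

Taking every 3rd term gives 3 separate tracks.
Track A: 30, 47, 64, 81, 98, 115 (linear: a_n = 13 + 17·n).
Track B: 5, -10, 20, -40, 80 (a geometric progression (common ratio -2)).
Track C: 2, 5, 7, 12, 19 (Fibonacci-style (each term is the sum of the two before it)).
Position 17 → track B, term 6 = -160.
The 18th slot belongs to track C; its 6th term is 31.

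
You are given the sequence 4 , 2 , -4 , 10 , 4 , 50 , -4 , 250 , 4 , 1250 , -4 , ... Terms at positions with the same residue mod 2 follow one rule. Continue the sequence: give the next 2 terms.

6250, 4

Odd-indexed and even-indexed terms follow separate rules.
Track A: 4, -4, 4, -4, 4, -4 (oscillating between 4 and -4).
Track B: 2, 10, 50, 250, 1250 (multiplying by 5 each time).
Term 12 comes from track B (its 6th entry): 6250.
Position 13 falls in track A as its term 7, giving 4.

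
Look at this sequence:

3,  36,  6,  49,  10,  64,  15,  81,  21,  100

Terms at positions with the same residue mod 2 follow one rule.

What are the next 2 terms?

Split by position mod 2 into 2 tracks.
Track A: 3, 6, 10, 15, 21 (the triangular numbers T_2, T_3, …).
Track B: 36, 49, 64, 81, 100 (consecutive squares n² from n = 6).
Position 11 → track A, term 6 = 28.
Position 12 → track B, term 6 = 121.

28, 121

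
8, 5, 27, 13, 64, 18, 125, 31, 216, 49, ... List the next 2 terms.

343, 80

Odd-indexed and even-indexed terms follow separate rules.
Track A: 8, 27, 64, 125, 216 — consecutive cubes n³ from n = 2.
Track B: 5, 13, 18, 31, 49 — Fibonacci-style (each term is the sum of the two before it).
Position 11 → track A, term 6 = 343.
Term 12 comes from track B (its 6th entry): 80.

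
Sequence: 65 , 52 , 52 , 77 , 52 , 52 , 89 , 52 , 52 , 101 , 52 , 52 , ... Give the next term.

Positions follow the repeating pattern ABB; grouping by letter gives 2 tracks.
Track A: 65, 77, 89, 101. Arithmetic with common difference +12.
Track B: 52, 52, 52, 52, 52, 52, 52, 52. The constant sequence 52.
Term 13 comes from track A (its 5th entry): 113.

113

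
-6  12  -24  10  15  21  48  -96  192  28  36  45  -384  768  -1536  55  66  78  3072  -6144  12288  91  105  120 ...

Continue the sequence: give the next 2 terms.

The slot pattern repeats as AAABBB (period 6), so there are 2 interleaved tracks.
Stream A: -6, 12, -24, 48, -96, 192, -384, 768, -1536, 3072, -6144, 12288 — multiplying by -2 each time.
Stream B: 10, 15, 21, 28, 36, 45, 55, 66, 78, 91, 105, 120 — triangular numbers n(n+1)/2 for n = 4, 5, ….
The 25th slot belongs to stream A; its 13th term is -24576.
Position 26 → stream A, term 14 = 49152.

-24576, 49152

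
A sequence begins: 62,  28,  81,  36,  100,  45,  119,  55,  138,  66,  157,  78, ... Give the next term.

Taking every 2nd term gives 2 separate tracks.
Track A: 62, 81, 100, 119, 138, 157. Arithmetic with common difference +19.
Track B: 28, 36, 45, 55, 66, 78. Triangular numbers n(n+1)/2 for n = 7, 8, ….
Position 13 falls in track A as its term 7, giving 176.

176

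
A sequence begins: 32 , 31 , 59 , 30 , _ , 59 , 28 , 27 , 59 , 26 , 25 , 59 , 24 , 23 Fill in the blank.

The slot pattern repeats as AAB (period 3), so there are 2 interleaved tracks.
Stream A: 32, 31, 30, ?, 28, 27, 26, 25, 24, 23 (arithmetic with common difference −1).
Stream B: 59, 59, 59, 59 (always 59).
Stream A's pattern makes the blank 29.

29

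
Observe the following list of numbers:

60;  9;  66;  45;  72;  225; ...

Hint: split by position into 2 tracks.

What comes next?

78

Positions 1, 3, 5, … form one subsequence and positions 2, 4, 6, … form another.
Track A: 60, 66, 72. Arithmetic, step +6.
Track B: 9, 45, 225. Geometric with ratio 5.
Position 7 falls in track A as its term 4, giving 78.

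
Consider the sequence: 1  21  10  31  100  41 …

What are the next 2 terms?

The terms cycle through 2 interleaved subsequences.
Track A = 1, 10, 100: powers 10^0, 10^1, 10^2, ….
Track B = 21, 31, 41: adding 10 each time.
The 7th slot belongs to track A; its 4th term is 1000.
The 8th slot belongs to track B; its 4th term is 51.

1000, 51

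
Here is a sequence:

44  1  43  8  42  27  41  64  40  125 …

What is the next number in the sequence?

39

Odd-indexed and even-indexed terms follow separate rules.
Track A = 44, 43, 42, 41, 40: linear: a_n = 45 − n.
Track B = 1, 8, 27, 64, 125: consecutive cubes n³ from n = 1.
Position 11 → track A, term 6 = 39.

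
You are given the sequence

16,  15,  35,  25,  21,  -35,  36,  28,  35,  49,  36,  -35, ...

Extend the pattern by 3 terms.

64, 45, 35

Split by position mod 3 into 3 tracks.
Track A: 16, 25, 36, 49 (the squares 4², 5², 6², …).
Track B: 15, 21, 28, 36 (triangular numbers n(n+1)/2 for n = 5, 6, …).
Track C: 35, -35, 35, -35 (the oscillation 35·(−1)^(n+1)).
Position 13 falls in track A as its term 5, giving 64.
Term 14 comes from track B (its 5th entry): 45.
Position 15 → track C, term 5 = 35.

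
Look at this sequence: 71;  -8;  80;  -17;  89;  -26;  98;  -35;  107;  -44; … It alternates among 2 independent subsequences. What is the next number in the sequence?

116

Positions 1, 3, 5, … form one subsequence and positions 2, 4, 6, … form another.
Track A: 71, 80, 89, 98, 107. Arithmetic, step +9.
Track B: -8, -17, -26, -35, -44. Linear: a_n = 1 − 9·n.
Position 11 falls in track A as its term 6, giving 116.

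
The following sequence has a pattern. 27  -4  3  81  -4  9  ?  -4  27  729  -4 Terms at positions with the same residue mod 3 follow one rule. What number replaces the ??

Read the sequence 3 terms at a time; column i is its own pattern.
Stream A is 27, 81, ?, 729, which is powers 3^3, 3^4, 3^5, ….
Stream B is -4, -4, -4, -4, which is the constant sequence -4.
Stream C is 3, 9, 27, which is geometric with ratio 3.
Filling stream A at index 3 by its rule yields 243.

243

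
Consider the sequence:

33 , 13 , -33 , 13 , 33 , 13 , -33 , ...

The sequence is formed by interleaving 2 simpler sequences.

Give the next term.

13

Split by position mod 2 into 2 tracks.
Stream A is 33, -33, 33, -33, which is the oscillation 33·(−1)^(n+1).
Stream B is 13, 13, 13, which is the constant sequence 13.
Position 8 → stream B, term 4 = 13.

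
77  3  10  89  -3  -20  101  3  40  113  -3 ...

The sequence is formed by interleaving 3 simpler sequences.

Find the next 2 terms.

-80, 125

Split by position mod 3 into 3 tracks.
Track A = 77, 89, 101, 113: arithmetic, step +12.
Track B = 3, -3, 3, -3: alternating ±3.
Track C = 10, -20, 40: multiplying by -2 each time.
Term 12 comes from track C (its 4th entry): -80.
Position 13 → track A, term 5 = 125.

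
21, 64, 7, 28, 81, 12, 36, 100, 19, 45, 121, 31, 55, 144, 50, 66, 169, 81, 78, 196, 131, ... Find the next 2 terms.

Taking every 3rd term gives 3 separate tracks.
Track A: 21, 28, 36, 45, 55, 66, 78 (triangular numbers n(n+1)/2 for n = 6, 7, …).
Track B: 64, 81, 100, 121, 144, 169, 196 (perfect squares starting at 8²).
Track C: 7, 12, 19, 31, 50, 81, 131 (a Fibonacci-like recurrence a_n = a_{n-1} + a_{n-2}).
Position 22 falls in track A as its term 8, giving 91.
Position 23 falls in track B as its term 8, giving 225.

91, 225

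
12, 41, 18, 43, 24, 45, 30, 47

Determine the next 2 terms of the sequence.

Split by position mod 2 into 2 tracks.
Track A: 12, 18, 24, 30. Arithmetic, step +6.
Track B: 41, 43, 45, 47. Arithmetic, step +2.
The 9th slot belongs to track A; its 5th term is 36.
Position 10 falls in track B as its term 5, giving 49.

36, 49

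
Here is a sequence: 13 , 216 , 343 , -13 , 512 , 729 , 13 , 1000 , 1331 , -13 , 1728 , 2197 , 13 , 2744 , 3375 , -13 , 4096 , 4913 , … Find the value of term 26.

10648

Reading positions in blocks of 3 reveals the pattern ABB — 2 tracks woven together.
Track A: 13, -13, 13, -13, 13, -13 — the oscillation 13·(−1)^(n+1).
Track B: 216, 343, 512, 729, 1000, 1331, 1728, 2197, 2744, 3375, 4096, 4913 — consecutive cubes n³ from n = 6.
Position 26 falls in track B as its term 17, giving 10648.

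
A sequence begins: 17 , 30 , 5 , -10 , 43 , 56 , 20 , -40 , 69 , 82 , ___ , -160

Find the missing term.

80

Positions follow the repeating pattern AABB; grouping by letter gives 2 tracks.
Track A: 17, 30, 43, 56, 69, 82 — adding 13 each time.
Track B: 5, -10, 20, -40, ?, -160 — geometric, ×-2 each step.
Filling track B at index 5 by its rule yields 80.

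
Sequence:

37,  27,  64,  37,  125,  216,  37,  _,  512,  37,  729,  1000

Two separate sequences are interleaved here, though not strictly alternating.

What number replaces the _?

343

Reading positions in blocks of 3 reveals the pattern ABB — 2 tracks woven together.
Track A: 37, 37, 37, 37 (the constant sequence 37).
Track B: 27, 64, 125, 216, ?, 512, 729, 1000 (consecutive cubes n³ from n = 3).
Track B's pattern makes the blank 343.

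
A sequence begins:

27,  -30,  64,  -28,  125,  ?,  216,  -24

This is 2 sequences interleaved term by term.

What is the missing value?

Positions 1, 3, 5, … form one subsequence and positions 2, 4, 6, … form another.
Stream A: 27, 64, 125, 216 (perfect cubes starting at 3³).
Stream B: -30, -28, ?, -24 (arithmetic, step +2).
So the missing entry in stream B is -26.

-26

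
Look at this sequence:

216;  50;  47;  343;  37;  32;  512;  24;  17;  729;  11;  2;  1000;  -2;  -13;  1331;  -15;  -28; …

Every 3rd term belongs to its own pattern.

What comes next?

1728

The terms cycle through 3 interleaved subsequences.
Track A: 216, 343, 512, 729, 1000, 1331. The cubes 6³, 7³, 8³, ….
Track B: 50, 37, 24, 11, -2, -15. Linear: a_n = 63 − 13·n.
Track C: 47, 32, 17, 2, -13, -28. Linear: a_n = 62 − 15·n.
Position 19 → track A, term 7 = 1728.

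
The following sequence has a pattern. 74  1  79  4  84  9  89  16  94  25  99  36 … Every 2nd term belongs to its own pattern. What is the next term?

The terms cycle through 2 interleaved subsequences.
Track A = 74, 79, 84, 89, 94, 99: linear: a_n = 69 + 5·n.
Track B = 1, 4, 9, 16, 25, 36: consecutive squares n² from n = 1.
Term 13 comes from track A (its 7th entry): 104.

104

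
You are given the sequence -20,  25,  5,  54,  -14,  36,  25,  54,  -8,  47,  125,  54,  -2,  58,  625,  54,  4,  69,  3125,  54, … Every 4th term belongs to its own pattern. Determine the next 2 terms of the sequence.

10, 80

The terms cycle through 4 interleaved subsequences.
Track A: -20, -14, -8, -2, 4 — arithmetic with common difference +6.
Track B: 25, 36, 47, 58, 69 — adding 11 each time.
Track C: 5, 25, 125, 625, 3125 — powers of 5.
Track D: 54, 54, 54, 54, 54 — constant 54.
Position 21 → track A, term 6 = 10.
Position 22 falls in track B as its term 6, giving 80.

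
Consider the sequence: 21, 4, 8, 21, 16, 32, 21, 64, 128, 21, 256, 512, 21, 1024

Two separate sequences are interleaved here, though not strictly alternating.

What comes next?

Positions follow the repeating pattern ABB; grouping by letter gives 2 tracks.
Stream A = 21, 21, 21, 21, 21: always 21.
Stream B = 4, 8, 16, 32, 64, 128, 256, 512, 1024: successive powers of 2.
Position 15 → stream B, term 10 = 2048.

2048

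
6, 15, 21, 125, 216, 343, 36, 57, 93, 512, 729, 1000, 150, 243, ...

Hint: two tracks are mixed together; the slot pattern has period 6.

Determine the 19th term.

636

The slot pattern repeats as AAABBB (period 6), so there are 2 interleaved tracks.
Subsequence A = 6, 15, 21, 36, 57, 93, 150, 243: Fibonacci-style (each term is the sum of the two before it).
Subsequence B = 125, 216, 343, 512, 729, 1000: perfect cubes starting at 5³.
The 19th slot belongs to subsequence A; its 10th term is 636.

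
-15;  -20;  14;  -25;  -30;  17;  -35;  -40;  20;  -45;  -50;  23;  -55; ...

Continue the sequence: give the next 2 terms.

-60, 26

Reading positions in blocks of 3 reveals the pattern AAB — 2 tracks woven together.
Track A is -15, -20, -25, -30, -35, -40, -45, -50, -55, which is linear: a_n = -10 − 5·n.
Track B is 14, 17, 20, 23, which is adding 3 each time.
The 14th slot belongs to track A; its 10th term is -60.
Term 15 comes from track B (its 5th entry): 26.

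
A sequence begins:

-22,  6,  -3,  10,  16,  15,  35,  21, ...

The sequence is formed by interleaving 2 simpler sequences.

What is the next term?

Taking every 2nd term gives 2 separate tracks.
Subsequence A is -22, -3, 16, 35, which is linear: a_n = -41 + 19·n.
Subsequence B is 6, 10, 15, 21, which is triangular numbers n(n+1)/2 for n = 3, 4, ….
The 9th slot belongs to subsequence A; its 5th term is 54.

54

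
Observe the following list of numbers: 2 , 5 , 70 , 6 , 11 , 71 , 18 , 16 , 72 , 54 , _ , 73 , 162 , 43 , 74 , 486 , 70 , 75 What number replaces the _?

27

Read the sequence 3 terms at a time; column i is its own pattern.
Stream A: 2, 6, 18, 54, 162, 486 (geometric, ×3 each step).
Stream B: 5, 11, 16, ?, 43, 70 (each term equals the sum of the previous two).
Stream C: 70, 71, 72, 73, 74, 75 (adding 1 each time).
The gap is stream B's term 4; the rule gives 27.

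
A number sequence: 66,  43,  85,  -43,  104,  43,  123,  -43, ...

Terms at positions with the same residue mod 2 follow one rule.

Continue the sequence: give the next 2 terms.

Split by position mod 2 into 2 tracks.
Track A = 66, 85, 104, 123: arithmetic, step +19.
Track B = 43, -43, 43, -43: alternating ±43.
Position 9 → track A, term 5 = 142.
The 10th slot belongs to track B; its 5th term is 43.

142, 43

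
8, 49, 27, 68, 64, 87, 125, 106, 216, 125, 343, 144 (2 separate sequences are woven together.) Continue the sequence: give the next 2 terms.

Odd-indexed and even-indexed terms follow separate rules.
Stream A: 8, 27, 64, 125, 216, 343 — perfect cubes starting at 2³.
Stream B: 49, 68, 87, 106, 125, 144 — arithmetic with common difference +19.
Position 13 → stream A, term 7 = 512.
The 14th slot belongs to stream B; its 7th term is 163.

512, 163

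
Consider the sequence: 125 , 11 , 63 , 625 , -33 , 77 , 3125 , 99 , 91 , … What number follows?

The terms cycle through 3 interleaved subsequences.
Track A: 125, 625, 3125 (powers 5^3, 5^4, 5^5, …).
Track B: 11, -33, 99 (geometric, ×-3 each step).
Track C: 63, 77, 91 (linear: a_n = 49 + 14·n).
Term 10 comes from track A (its 4th entry): 15625.

15625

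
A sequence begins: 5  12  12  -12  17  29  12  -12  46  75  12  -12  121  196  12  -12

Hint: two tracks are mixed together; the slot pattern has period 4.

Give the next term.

Positions follow the repeating pattern AABB; grouping by letter gives 2 tracks.
Subsequence A: 5, 12, 17, 29, 46, 75, 121, 196. Each term equals the sum of the previous two.
Subsequence B: 12, -12, 12, -12, 12, -12, 12, -12. The oscillation 12·(−1)^(n+1).
The 17th slot belongs to subsequence A; its 9th term is 317.

317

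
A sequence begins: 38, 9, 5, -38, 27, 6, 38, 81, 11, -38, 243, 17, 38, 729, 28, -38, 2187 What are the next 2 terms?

Split by position mod 3 into 3 tracks.
Track A: 38, -38, 38, -38, 38, -38 (the oscillation 38·(−1)^(n+1)).
Track B: 9, 27, 81, 243, 729, 2187 (multiplying by 3 each time).
Track C: 5, 6, 11, 17, 28 (a Fibonacci-like recurrence a_n = a_{n-1} + a_{n-2}).
Position 18 falls in track C as its term 6, giving 45.
Position 19 falls in track A as its term 7, giving 38.

45, 38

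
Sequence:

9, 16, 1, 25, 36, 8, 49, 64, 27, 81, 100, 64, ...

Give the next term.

Reading positions in blocks of 3 reveals the pattern AAB — 2 tracks woven together.
Track A: 9, 16, 25, 36, 49, 64, 81, 100. Consecutive squares n² from n = 3.
Track B: 1, 8, 27, 64. Consecutive cubes n³ from n = 1.
The 13th slot belongs to track A; its 9th term is 121.

121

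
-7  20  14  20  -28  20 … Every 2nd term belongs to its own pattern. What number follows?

Positions 1, 3, 5, … form one subsequence and positions 2, 4, 6, … form another.
Subsequence A = -7, 14, -28: geometric with ratio -2.
Subsequence B = 20, 20, 20: always 20.
Position 7 → subsequence A, term 4 = 56.

56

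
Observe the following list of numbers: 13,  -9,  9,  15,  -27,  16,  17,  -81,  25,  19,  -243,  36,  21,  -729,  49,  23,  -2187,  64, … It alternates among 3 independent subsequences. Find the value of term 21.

81

The terms cycle through 3 interleaved subsequences.
Subsequence A is 13, 15, 17, 19, 21, 23, which is arithmetic, step +2.
Subsequence B is -9, -27, -81, -243, -729, -2187, which is geometric, ×3 each step.
Subsequence C is 9, 16, 25, 36, 49, 64, which is the squares 3², 4², 5², ….
Term 21 comes from subsequence C (its 7th entry): 81.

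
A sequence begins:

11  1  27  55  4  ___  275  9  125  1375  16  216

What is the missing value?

64

Split by position mod 3 into 3 tracks.
Track A: 11, 55, 275, 1375 (geometric with ratio 5).
Track B: 1, 4, 9, 16 (perfect squares starting at 1²).
Track C: 27, ?, 125, 216 (consecutive cubes n³ from n = 3).
Track C's pattern makes the blank 64.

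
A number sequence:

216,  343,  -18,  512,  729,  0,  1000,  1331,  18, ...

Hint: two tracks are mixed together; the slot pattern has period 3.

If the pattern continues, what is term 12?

The slot pattern repeats as AAB (period 3), so there are 2 interleaved tracks.
Track A = 216, 343, 512, 729, 1000, 1331: the cubes 6³, 7³, 8³, ….
Track B = -18, 0, 18: adding 18 each time.
The 12th slot belongs to track B; its 4th term is 36.

36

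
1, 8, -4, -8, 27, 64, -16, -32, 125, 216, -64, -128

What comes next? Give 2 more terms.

Reading positions in blocks of 4 reveals the pattern AABB — 2 tracks woven together.
Track A: 1, 8, 27, 64, 125, 216 — perfect cubes starting at 1³.
Track B: -4, -8, -16, -32, -64, -128 — a geometric progression (common ratio 2).
Position 13 falls in track A as its term 7, giving 343.
Position 14 falls in track A as its term 8, giving 512.

343, 512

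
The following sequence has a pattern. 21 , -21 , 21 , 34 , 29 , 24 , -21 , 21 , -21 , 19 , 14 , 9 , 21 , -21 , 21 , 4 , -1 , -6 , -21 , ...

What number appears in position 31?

-21

The slot pattern repeats as AAABBB (period 6), so there are 2 interleaved tracks.
Track A: 21, -21, 21, -21, 21, -21, 21, -21, 21, -21 — the oscillation 21·(−1)^(n+1).
Track B: 34, 29, 24, 19, 14, 9, 4, -1, -6 — arithmetic with common difference −5.
Position 31 falls in track A as its term 16, giving -21.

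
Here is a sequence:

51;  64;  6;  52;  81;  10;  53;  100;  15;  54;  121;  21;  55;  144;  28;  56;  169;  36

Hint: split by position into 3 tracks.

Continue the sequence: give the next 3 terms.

The terms cycle through 3 interleaved subsequences.
Track A: 51, 52, 53, 54, 55, 56 — linear: a_n = 50 + n.
Track B: 64, 81, 100, 121, 144, 169 — consecutive squares n² from n = 8.
Track C: 6, 10, 15, 21, 28, 36 — the triangular numbers T_3, T_4, ….
Position 19 → track A, term 7 = 57.
The 20th slot belongs to track B; its 7th term is 196.
The 21st slot belongs to track C; its 7th term is 45.

57, 196, 45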